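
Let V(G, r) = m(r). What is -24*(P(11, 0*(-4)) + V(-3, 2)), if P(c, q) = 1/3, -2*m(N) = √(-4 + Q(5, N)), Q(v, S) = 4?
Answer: -8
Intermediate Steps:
m(N) = 0 (m(N) = -√(-4 + 4)/2 = -√0/2 = -½*0 = 0)
V(G, r) = 0
P(c, q) = ⅓
-24*(P(11, 0*(-4)) + V(-3, 2)) = -24*(⅓ + 0) = -24*⅓ = -8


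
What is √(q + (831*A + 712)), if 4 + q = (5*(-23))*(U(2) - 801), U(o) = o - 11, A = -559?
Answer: I*√370671 ≈ 608.83*I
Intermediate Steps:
U(o) = -11 + o
q = 93146 (q = -4 + (5*(-23))*((-11 + 2) - 801) = -4 - 115*(-9 - 801) = -4 - 115*(-810) = -4 + 93150 = 93146)
√(q + (831*A + 712)) = √(93146 + (831*(-559) + 712)) = √(93146 + (-464529 + 712)) = √(93146 - 463817) = √(-370671) = I*√370671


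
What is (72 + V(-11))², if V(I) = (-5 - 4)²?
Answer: 23409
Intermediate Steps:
V(I) = 81 (V(I) = (-9)² = 81)
(72 + V(-11))² = (72 + 81)² = 153² = 23409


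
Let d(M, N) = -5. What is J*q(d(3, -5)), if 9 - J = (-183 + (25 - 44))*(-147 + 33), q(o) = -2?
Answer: 46038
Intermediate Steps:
J = -23019 (J = 9 - (-183 + (25 - 44))*(-147 + 33) = 9 - (-183 - 19)*(-114) = 9 - (-202)*(-114) = 9 - 1*23028 = 9 - 23028 = -23019)
J*q(d(3, -5)) = -23019*(-2) = 46038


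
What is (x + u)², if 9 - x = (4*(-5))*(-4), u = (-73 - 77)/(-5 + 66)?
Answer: 20079361/3721 ≈ 5396.2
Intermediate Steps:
u = -150/61 ≈ -2.4590
x = -71 (x = 9 - 4*(-5)*(-4) = 9 - (-20)*(-4) = 9 - 1*80 = 9 - 80 = -71)
(x + u)² = (-71 - 150/61)² = (-4481/61)² = 20079361/3721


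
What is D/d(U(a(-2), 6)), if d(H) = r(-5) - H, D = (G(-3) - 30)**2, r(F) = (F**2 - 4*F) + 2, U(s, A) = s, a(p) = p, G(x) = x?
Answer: 1089/49 ≈ 22.224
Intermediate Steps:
r(F) = 2 + F**2 - 4*F
D = 1089 (D = (-3 - 30)**2 = (-33)**2 = 1089)
d(H) = 47 - H (d(H) = (2 + (-5)**2 - 4*(-5)) - H = (2 + 25 + 20) - H = 47 - H)
D/d(U(a(-2), 6)) = 1089/(47 - 1*(-2)) = 1089/(47 + 2) = 1089/49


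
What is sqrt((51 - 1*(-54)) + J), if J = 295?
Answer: 20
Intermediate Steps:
sqrt((51 - 1*(-54)) + J) = sqrt((51 - 1*(-54)) + 295) = sqrt((51 + 54) + 295) = sqrt(105 + 295) = sqrt(400) = 20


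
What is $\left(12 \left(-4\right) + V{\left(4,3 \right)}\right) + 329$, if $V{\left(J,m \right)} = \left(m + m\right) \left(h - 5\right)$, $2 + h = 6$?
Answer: $275$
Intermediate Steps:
$h = 4$ ($h = -2 + 6 = 4$)
$V{\left(J,m \right)} = - 2 m$ ($V{\left(J,m \right)} = \left(m + m\right) \left(4 - 5\right) = 2 m \left(-1\right) = - 2 m$)
$\left(12 \left(-4\right) + V{\left(4,3 \right)}\right) + 329 = \left(12 \left(-4\right) - 6\right) + 329 = \left(-48 - 6\right) + 329 = -54 + 329 = 275$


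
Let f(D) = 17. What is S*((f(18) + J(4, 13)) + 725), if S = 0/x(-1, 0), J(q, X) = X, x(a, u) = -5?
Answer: 0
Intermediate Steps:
S = 0 (S = 0/(-5) = 0*(-1/5) = 0)
S*((f(18) + J(4, 13)) + 725) = 0*((17 + 13) + 725) = 0*(30 + 725) = 0*755 = 0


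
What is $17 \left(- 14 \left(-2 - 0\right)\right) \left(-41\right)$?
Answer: $-19516$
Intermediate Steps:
$17 \left(- 14 \left(-2 - 0\right)\right) \left(-41\right) = 17 \left(- 14 \left(-2 + 0\right)\right) \left(-41\right) = 17 \left(\left(-14\right) \left(-2\right)\right) \left(-41\right) = 17 \cdot 28 \left(-41\right) = 476 \left(-41\right) = -19516$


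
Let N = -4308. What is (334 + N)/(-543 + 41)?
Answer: 1987/251 ≈ 7.9163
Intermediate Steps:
(334 + N)/(-543 + 41) = (334 - 4308)/(-543 + 41) = -3974/(-502) = -3974*(-1/502) = 1987/251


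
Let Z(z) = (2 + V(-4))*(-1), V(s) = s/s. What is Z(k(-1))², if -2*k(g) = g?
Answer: 9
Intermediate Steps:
k(g) = -g/2
V(s) = 1
Z(z) = -3 (Z(z) = (2 + 1)*(-1) = 3*(-1) = -3)
Z(k(-1))² = (-3)² = 9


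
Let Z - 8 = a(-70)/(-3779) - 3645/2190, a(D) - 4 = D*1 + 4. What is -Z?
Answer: -3504627/551734 ≈ -6.3520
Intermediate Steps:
a(D) = 8 + D (a(D) = 4 + (D*1 + 4) = 4 + (D + 4) = 4 + (4 + D) = 8 + D)
Z = 3504627/551734 (Z = 8 + ((8 - 70)/(-3779) - 3645/2190) = 8 + (-62*(-1/3779) - 3645*1/2190) = 8 + (62/3779 - 243/146) = 8 - 909245/551734 = 3504627/551734 ≈ 6.3520)
-Z = -1*3504627/551734 = -3504627/551734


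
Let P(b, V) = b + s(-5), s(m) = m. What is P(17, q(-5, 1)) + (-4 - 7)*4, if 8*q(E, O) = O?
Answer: -32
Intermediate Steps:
q(E, O) = O/8
P(b, V) = -5 + b (P(b, V) = b - 5 = -5 + b)
P(17, q(-5, 1)) + (-4 - 7)*4 = (-5 + 17) + (-4 - 7)*4 = 12 - 11*4 = 12 - 44 = -32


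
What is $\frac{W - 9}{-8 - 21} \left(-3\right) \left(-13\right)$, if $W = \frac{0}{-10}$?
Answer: $\frac{351}{29} \approx 12.103$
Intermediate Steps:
$W = 0$ ($W = 0 \left(- \frac{1}{10}\right) = 0$)
$\frac{W - 9}{-8 - 21} \left(-3\right) \left(-13\right) = \frac{0 - 9}{-8 - 21} \left(-3\right) \left(-13\right) = - \frac{9}{-29} \left(-3\right) \left(-13\right) = \left(-9\right) \left(- \frac{1}{29}\right) \left(-3\right) \left(-13\right) = \frac{9}{29} \left(-3\right) \left(-13\right) = \left(- \frac{27}{29}\right) \left(-13\right) = \frac{351}{29}$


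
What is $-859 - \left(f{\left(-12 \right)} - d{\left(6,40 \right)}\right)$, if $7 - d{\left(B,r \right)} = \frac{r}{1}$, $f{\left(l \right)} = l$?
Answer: $-880$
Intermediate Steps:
$d{\left(B,r \right)} = 7 - r$ ($d{\left(B,r \right)} = 7 - \frac{r}{1} = 7 - r 1 = 7 - r$)
$-859 - \left(f{\left(-12 \right)} - d{\left(6,40 \right)}\right) = -859 - \left(-12 - \left(7 - 40\right)\right) = -859 - \left(-12 - -33\right) = -859 - \left(-12 + 33\right) = -859 - 21 = -880$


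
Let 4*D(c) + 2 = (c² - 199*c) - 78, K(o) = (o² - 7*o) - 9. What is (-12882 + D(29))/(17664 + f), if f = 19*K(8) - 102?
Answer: -28269/35086 ≈ -0.80571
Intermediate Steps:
K(o) = -9 + o² - 7*o
D(c) = -20 - 199*c/4 + c²/4 (D(c) = -½ + ((c² - 199*c) - 78)/4 = -½ + (-78 + c² - 199*c)/4 = -½ + (-39/2 - 199*c/4 + c²/4) = -20 - 199*c/4 + c²/4)
f = -121 (f = 19*(-9 + 8² - 7*8) - 102 = 19*(-9 + 64 - 56) - 102 = 19*(-1) - 102 = -19 - 102 = -121)
(-12882 + D(29))/(17664 + f) = (-12882 + (-20 - 199/4*29 + (¼)*29²))/(17664 - 121) = (-12882 + (-20 - 5771/4 + (¼)*841))/17543 = (-12882 + (-20 - 5771/4 + 841/4))*(1/17543) = (-12882 - 2505/2)*(1/17543) = -28269/2*1/17543 = -28269/35086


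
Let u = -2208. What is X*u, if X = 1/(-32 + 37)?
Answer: -2208/5 ≈ -441.60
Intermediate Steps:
X = ⅕ (X = 1/5 = ⅕ ≈ 0.20000)
X*u = (⅕)*(-2208) = -2208/5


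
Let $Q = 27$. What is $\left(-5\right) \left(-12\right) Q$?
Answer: $1620$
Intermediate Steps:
$\left(-5\right) \left(-12\right) Q = \left(-5\right) \left(-12\right) 27 = 60 \cdot 27 = 1620$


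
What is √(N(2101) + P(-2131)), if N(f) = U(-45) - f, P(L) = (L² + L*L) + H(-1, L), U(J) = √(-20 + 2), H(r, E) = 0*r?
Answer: √(9080221 + 3*I*√2) ≈ 3013.3 + 0.e-3*I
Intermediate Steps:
H(r, E) = 0
U(J) = 3*I*√2 (U(J) = √(-18) = 3*I*√2)
P(L) = 2*L² (P(L) = (L² + L*L) + 0 = (L² + L²) + 0 = 2*L² + 0 = 2*L²)
N(f) = -f + 3*I*√2 (N(f) = 3*I*√2 - f = -f + 3*I*√2)
√(N(2101) + P(-2131)) = √((-1*2101 + 3*I*√2) + 2*(-2131)²) = √((-2101 + 3*I*√2) + 2*4541161) = √((-2101 + 3*I*√2) + 9082322) = √(9080221 + 3*I*√2)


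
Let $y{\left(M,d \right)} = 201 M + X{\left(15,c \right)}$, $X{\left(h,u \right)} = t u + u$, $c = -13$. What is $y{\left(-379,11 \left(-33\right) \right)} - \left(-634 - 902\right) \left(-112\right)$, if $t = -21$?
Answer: $-247951$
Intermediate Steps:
$X{\left(h,u \right)} = - 20 u$ ($X{\left(h,u \right)} = - 21 u + u = - 20 u$)
$y{\left(M,d \right)} = 260 + 201 M$ ($y{\left(M,d \right)} = 201 M - -260 = 201 M + 260 = 260 + 201 M$)
$y{\left(-379,11 \left(-33\right) \right)} - \left(-634 - 902\right) \left(-112\right) = \left(260 + 201 \left(-379\right)\right) - \left(-634 - 902\right) \left(-112\right) = \left(260 - 76179\right) - \left(-1536\right) \left(-112\right) = -75919 - 172032 = -247951$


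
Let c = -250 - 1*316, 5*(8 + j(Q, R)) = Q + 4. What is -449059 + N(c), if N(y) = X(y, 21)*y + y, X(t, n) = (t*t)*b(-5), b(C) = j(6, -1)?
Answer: 1087479351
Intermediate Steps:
j(Q, R) = -36/5 + Q/5 (j(Q, R) = -8 + (Q + 4)/5 = -8 + (4 + Q)/5 = -8 + (⅘ + Q/5) = -36/5 + Q/5)
c = -566 (c = -250 - 316 = -566)
b(C) = -6 (b(C) = -36/5 + (⅕)*6 = -36/5 + 6/5 = -6)
X(t, n) = -6*t² (X(t, n) = (t*t)*(-6) = t²*(-6) = -6*t²)
N(y) = y - 6*y³ (N(y) = (-6*y²)*y + y = -6*y³ + y = y - 6*y³)
-449059 + N(c) = -449059 + (-566 - 6*(-566)³) = -449059 + (-566 - 6*(-181321496)) = -449059 + (-566 + 1087928976) = -449059 + 1087928410 = 1087479351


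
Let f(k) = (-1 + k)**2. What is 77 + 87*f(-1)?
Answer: 425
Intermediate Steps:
77 + 87*f(-1) = 77 + 87*(-1 - 1)**2 = 77 + 87*(-2)**2 = 77 + 87*4 = 77 + 348 = 425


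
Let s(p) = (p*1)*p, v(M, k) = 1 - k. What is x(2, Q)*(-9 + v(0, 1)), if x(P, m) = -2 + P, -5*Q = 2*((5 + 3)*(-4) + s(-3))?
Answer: 0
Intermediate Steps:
s(p) = p**2 (s(p) = p*p = p**2)
Q = 46/5 (Q = -2*((5 + 3)*(-4) + (-3)**2)/5 = -2*(8*(-4) + 9)/5 = -2*(-32 + 9)/5 = -2*(-23)/5 = -1/5*(-46) = 46/5 ≈ 9.2000)
x(2, Q)*(-9 + v(0, 1)) = (-2 + 2)*(-9 + (1 - 1*1)) = 0*(-9 + (1 - 1)) = 0*(-9 + 0) = 0*(-9) = 0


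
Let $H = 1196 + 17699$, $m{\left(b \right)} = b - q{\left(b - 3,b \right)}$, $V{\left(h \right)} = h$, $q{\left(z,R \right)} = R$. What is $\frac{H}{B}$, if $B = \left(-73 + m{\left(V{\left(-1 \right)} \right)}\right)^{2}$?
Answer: $\frac{18895}{5329} \approx 3.5457$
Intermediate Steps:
$m{\left(b \right)} = 0$ ($m{\left(b \right)} = b - b = 0$)
$H = 18895$
$B = 5329$ ($B = \left(-73 + 0\right)^{2} = \left(-73\right)^{2} = 5329$)
$\frac{H}{B} = \frac{18895}{5329}$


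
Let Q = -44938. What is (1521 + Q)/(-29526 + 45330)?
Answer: -43417/15804 ≈ -2.7472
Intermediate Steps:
(1521 + Q)/(-29526 + 45330) = (1521 - 44938)/(-29526 + 45330) = -43417/15804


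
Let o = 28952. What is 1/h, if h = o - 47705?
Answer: -1/18753 ≈ -5.3325e-5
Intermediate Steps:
h = -18753 (h = 28952 - 47705 = -18753)
1/h = 1/(-18753) = -1/18753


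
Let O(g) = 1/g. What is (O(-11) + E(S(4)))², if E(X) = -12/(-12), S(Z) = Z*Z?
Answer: 100/121 ≈ 0.82645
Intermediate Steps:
S(Z) = Z²
E(X) = 1 (E(X) = -12*(-1/12) = 1)
(O(-11) + E(S(4)))² = (1/(-11) + 1)² = (-1/11 + 1)² = (10/11)² = 100/121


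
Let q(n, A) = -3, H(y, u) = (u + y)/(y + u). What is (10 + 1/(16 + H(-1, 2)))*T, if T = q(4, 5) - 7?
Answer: -1710/17 ≈ -100.59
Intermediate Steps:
H(y, u) = 1 (H(y, u) = (u + y)/(u + y) = 1)
T = -10 (T = -3 - 7 = -10)
(10 + 1/(16 + H(-1, 2)))*T = (10 + 1/(16 + 1))*(-10) = (10 + 1/17)*(-10) = (171/17)*(-10) = -1710/17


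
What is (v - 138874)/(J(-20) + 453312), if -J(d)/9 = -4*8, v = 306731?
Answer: 167857/453600 ≈ 0.37006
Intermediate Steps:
J(d) = 288 (J(d) = -(-36)*8 = -9*(-32) = 288)
(v - 138874)/(J(-20) + 453312) = (306731 - 138874)/(288 + 453312) = 167857/453600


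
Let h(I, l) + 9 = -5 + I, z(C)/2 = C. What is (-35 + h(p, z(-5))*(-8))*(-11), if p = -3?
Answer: -1111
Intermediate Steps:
z(C) = 2*C
h(I, l) = -14 + I (h(I, l) = -9 + (-5 + I) = -14 + I)
(-35 + h(p, z(-5))*(-8))*(-11) = (-35 + (-14 - 3)*(-8))*(-11) = (-35 - 17*(-8))*(-11) = (-35 + 136)*(-11) = 101*(-11) = -1111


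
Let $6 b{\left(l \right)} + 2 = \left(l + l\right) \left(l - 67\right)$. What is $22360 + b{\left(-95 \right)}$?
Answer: $\frac{82469}{3} \approx 27490.0$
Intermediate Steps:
$b{\left(l \right)} = - \frac{1}{3} + \frac{l \left(-67 + l\right)}{3}$ ($b{\left(l \right)} = - \frac{1}{3} + \frac{\left(l + l\right) \left(l - 67\right)}{6} = - \frac{1}{3} + \frac{2 l \left(-67 + l\right)}{6} = - \frac{1}{3} + \frac{l \left(-67 + l\right)}{3}$)
$22360 + b{\left(-95 \right)} = 22360 - \left(- \frac{6364}{3} - \frac{9025}{3}\right) = 22360 + \left(- \frac{1}{3} + \frac{6365}{3} + \frac{1}{3} \cdot 9025\right) = 22360 + \left(- \frac{1}{3} + \frac{6365}{3} + \frac{9025}{3}\right) = 22360 + \frac{15389}{3} = \frac{82469}{3}$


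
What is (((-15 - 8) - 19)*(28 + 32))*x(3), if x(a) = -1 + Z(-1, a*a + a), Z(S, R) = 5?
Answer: -10080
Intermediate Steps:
x(a) = 4 (x(a) = -1 + 5 = 4)
(((-15 - 8) - 19)*(28 + 32))*x(3) = (((-15 - 8) - 19)*(28 + 32))*4 = ((-23 - 19)*60)*4 = -42*60*4 = -2520*4 = -10080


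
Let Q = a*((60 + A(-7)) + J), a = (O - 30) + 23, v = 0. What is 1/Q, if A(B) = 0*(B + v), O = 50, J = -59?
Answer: 1/43 ≈ 0.023256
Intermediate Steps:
A(B) = 0 (A(B) = 0*(B + 0) = 0*B = 0)
a = 43 (a = (50 - 30) + 23 = 20 + 23 = 43)
Q = 43 (Q = 43*((60 + 0) - 59) = 43*(60 - 59) = 43*1 = 43)
1/Q = 1/43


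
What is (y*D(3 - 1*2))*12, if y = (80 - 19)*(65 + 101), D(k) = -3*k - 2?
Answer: -607560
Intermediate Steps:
D(k) = -2 - 3*k
y = 10126 (y = 61*166 = 10126)
(y*D(3 - 1*2))*12 = (10126*(-2 - 3*(3 - 1*2)))*12 = (10126*(-2 - 3*(3 - 2)))*12 = (10126*(-2 - 3*1))*12 = (10126*(-2 - 3))*12 = (10126*(-5))*12 = -50630*12 = -607560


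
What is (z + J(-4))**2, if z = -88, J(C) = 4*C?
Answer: 10816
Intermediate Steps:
(z + J(-4))**2 = (-88 + 4*(-4))**2 = (-88 - 16)**2 = (-104)**2 = 10816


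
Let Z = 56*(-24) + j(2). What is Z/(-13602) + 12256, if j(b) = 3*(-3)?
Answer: 55569155/4534 ≈ 12256.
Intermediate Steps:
j(b) = -9
Z = -1353 (Z = 56*(-24) - 9 = -1344 - 9 = -1353)
Z/(-13602) + 12256 = -1353/(-13602) + 12256 = -1353*(-1/13602) + 12256 = 451/4534 + 12256 = 55569155/4534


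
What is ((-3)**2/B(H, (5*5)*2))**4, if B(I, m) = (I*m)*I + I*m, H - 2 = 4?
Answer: 81/240100000000 ≈ 3.3736e-10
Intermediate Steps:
H = 6 (H = 2 + 4 = 6)
B(I, m) = I*m + m*I**2 (B(I, m) = m*I**2 + I*m = I*m + m*I**2)
((-3)**2/B(H, (5*5)*2))**4 = ((-3)**2/((6*((5*5)*2)*(1 + 6))))**4 = (9/((6*(25*2)*7)))**4 = (9/((6*50*7)))**4 = (9/2100)**4 = (9*(1/2100))**4 = (3/700)**4 = 81/240100000000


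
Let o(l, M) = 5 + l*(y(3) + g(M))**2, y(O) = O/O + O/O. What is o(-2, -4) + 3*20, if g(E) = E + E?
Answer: -7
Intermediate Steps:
g(E) = 2*E
y(O) = 2 (y(O) = 1 + 1 = 2)
o(l, M) = 5 + l*(2 + 2*M)**2
o(-2, -4) + 3*20 = (5 + 4*(-2)*(1 - 4)**2) + 3*20 = (5 + 4*(-2)*(-3)**2) + 60 = (5 + 4*(-2)*9) + 60 = (5 - 72) + 60 = -67 + 60 = -7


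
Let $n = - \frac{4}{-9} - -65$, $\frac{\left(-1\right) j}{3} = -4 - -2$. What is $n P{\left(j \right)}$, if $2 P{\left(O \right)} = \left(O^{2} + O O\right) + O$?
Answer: $\frac{7657}{3} \approx 2552.3$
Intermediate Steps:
$j = 6$ ($j = - 3 \left(-4 - -2\right) = - 3 \left(-4 + 2\right) = \left(-3\right) \left(-2\right) = 6$)
$P{\left(O \right)} = O^{2} + \frac{O}{2}$ ($P{\left(O \right)} = \frac{\left(O^{2} + O O\right) + O}{2} = \frac{\left(O^{2} + O^{2}\right) + O}{2} = \frac{2 O^{2} + O}{2} = \frac{O + 2 O^{2}}{2} = O^{2} + \frac{O}{2}$)
$n = \frac{589}{9}$ ($n = \left(-4\right) \left(- \frac{1}{9}\right) + 65 = \frac{4}{9} + 65 = \frac{589}{9} \approx 65.444$)
$n P{\left(j \right)} = \frac{589 \cdot 6 \left(\frac{1}{2} + 6\right)}{9} = \frac{589 \cdot 6 \cdot \frac{13}{2}}{9} = \frac{589}{9} \cdot 39 = \frac{7657}{3}$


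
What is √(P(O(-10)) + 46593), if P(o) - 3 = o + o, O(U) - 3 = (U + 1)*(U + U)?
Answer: 3*√5218 ≈ 216.71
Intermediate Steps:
O(U) = 3 + 2*U*(1 + U) (O(U) = 3 + (U + 1)*(U + U) = 3 + (1 + U)*(2*U) = 3 + 2*U*(1 + U))
P(o) = 3 + 2*o (P(o) = 3 + (o + o) = 3 + 2*o)
√(P(O(-10)) + 46593) = √((3 + 2*(3 + 2*(-10) + 2*(-10)²)) + 46593) = √((3 + 2*(3 - 20 + 2*100)) + 46593) = √((3 + 2*(3 - 20 + 200)) + 46593) = √((3 + 2*183) + 46593) = √((3 + 366) + 46593) = √(369 + 46593) = √46962 = 3*√5218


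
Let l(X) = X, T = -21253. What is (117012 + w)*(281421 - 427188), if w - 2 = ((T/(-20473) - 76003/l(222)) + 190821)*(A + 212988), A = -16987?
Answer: -8244811448033077663873/1515002 ≈ -5.4421e+15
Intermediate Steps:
w = 169684200280296685/4545006 (w = 2 + ((-21253/(-20473) - 76003/222) + 190821)*(-16987 + 212988) = 2 + ((-21253*(-1/20473) - 76003*1/222) + 190821)*196001 = 2 + ((21253/20473 - 76003/222) + 190821)*196001 = 2 + (-1551291253/4545006 + 190821)*196001 = 2 + (865731298673/4545006)*196001 = 2 + 169684200271206673/4545006 = 169684200280296685/4545006 ≈ 3.7334e+10)
(117012 + w)*(281421 - 427188) = (117012 + 169684200280296685/4545006)*(281421 - 427188) = (169684732100538757/4545006)*(-145767) = -8244811448033077663873/1515002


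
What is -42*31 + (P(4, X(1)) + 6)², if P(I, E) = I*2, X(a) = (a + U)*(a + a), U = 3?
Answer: -1106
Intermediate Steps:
X(a) = 2*a*(3 + a) (X(a) = (a + 3)*(a + a) = (3 + a)*(2*a) = 2*a*(3 + a))
P(I, E) = 2*I
-42*31 + (P(4, X(1)) + 6)² = -42*31 + (2*4 + 6)² = -1302 + (8 + 6)² = -1302 + 14² = -1302 + 196 = -1106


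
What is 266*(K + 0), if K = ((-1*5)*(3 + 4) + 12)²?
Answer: 140714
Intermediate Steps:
K = 529 (K = (-5*7 + 12)² = (-35 + 12)² = (-23)² = 529)
266*(K + 0) = 266*(529 + 0) = 266*529 = 140714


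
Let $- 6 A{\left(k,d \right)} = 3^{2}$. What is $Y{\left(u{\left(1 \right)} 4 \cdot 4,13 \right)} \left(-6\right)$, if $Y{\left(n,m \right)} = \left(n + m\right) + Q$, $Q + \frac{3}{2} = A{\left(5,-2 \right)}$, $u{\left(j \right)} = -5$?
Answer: $420$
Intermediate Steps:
$A{\left(k,d \right)} = - \frac{3}{2}$ ($A{\left(k,d \right)} = - \frac{3^{2}}{6} = \left(- \frac{1}{6}\right) 9 = - \frac{3}{2}$)
$Q = -3$ ($Q = - \frac{3}{2} - \frac{3}{2} = -3$)
$Y{\left(n,m \right)} = -3 + m + n$ ($Y{\left(n,m \right)} = \left(n + m\right) - 3 = \left(m + n\right) - 3 = -3 + m + n$)
$Y{\left(u{\left(1 \right)} 4 \cdot 4,13 \right)} \left(-6\right) = \left(-3 + 13 + \left(-5\right) 4 \cdot 4\right) \left(-6\right) = \left(-3 + 13 - 80\right) \left(-6\right) = \left(-70\right) \left(-6\right) = 420$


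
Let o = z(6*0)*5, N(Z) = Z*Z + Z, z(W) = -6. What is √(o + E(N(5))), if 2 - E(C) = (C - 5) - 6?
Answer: I*√47 ≈ 6.8557*I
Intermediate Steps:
N(Z) = Z + Z² (N(Z) = Z² + Z = Z + Z²)
E(C) = 13 - C (E(C) = 2 - ((C - 5) - 6) = 2 - ((-5 + C) - 6) = 2 - (-11 + C) = 2 + (11 - C) = 13 - C)
o = -30 (o = -6*5 = -30)
√(o + E(N(5))) = √(-30 + (13 - 5*(1 + 5))) = √(-30 + (13 - 5*6)) = √(-30 + (13 - 1*30)) = √(-30 + (13 - 30)) = √(-30 - 17) = √(-47) = I*√47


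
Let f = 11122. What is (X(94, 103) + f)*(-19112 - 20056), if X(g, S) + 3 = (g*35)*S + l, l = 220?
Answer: -13716986112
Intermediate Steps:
X(g, S) = 217 + 35*S*g (X(g, S) = -3 + ((g*35)*S + 220) = -3 + ((35*g)*S + 220) = -3 + (35*S*g + 220) = -3 + (220 + 35*S*g) = 217 + 35*S*g)
(X(94, 103) + f)*(-19112 - 20056) = ((217 + 35*103*94) + 11122)*(-19112 - 20056) = ((217 + 338870) + 11122)*(-39168) = (339087 + 11122)*(-39168) = 350209*(-39168) = -13716986112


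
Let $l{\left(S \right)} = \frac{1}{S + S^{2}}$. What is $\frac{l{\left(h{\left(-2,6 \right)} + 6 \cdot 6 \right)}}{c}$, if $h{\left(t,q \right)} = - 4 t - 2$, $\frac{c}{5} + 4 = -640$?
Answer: $- \frac{1}{5815320} \approx -1.7196 \cdot 10^{-7}$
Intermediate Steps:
$c = -3220$ ($c = -20 + 5 \left(-640\right) = -20 - 3200 = -3220$)
$h{\left(t,q \right)} = -2 - 4 t$
$\frac{l{\left(h{\left(-2,6 \right)} + 6 \cdot 6 \right)}}{c} = \frac{\frac{1}{\left(-2 - -8\right) + 6 \cdot 6} \frac{1}{1 + \left(\left(-2 - -8\right) + 6 \cdot 6\right)}}{-3220} = \frac{1}{\left(\left(-2 + 8\right) + 36\right) \left(1 + \left(\left(-2 + 8\right) + 36\right)\right)} \left(- \frac{1}{3220}\right) = \frac{1}{\left(6 + 36\right) \left(1 + \left(6 + 36\right)\right)} \left(- \frac{1}{3220}\right) = \frac{1}{42 \left(1 + 42\right)} \left(- \frac{1}{3220}\right) = \frac{1}{42 \cdot 43} \left(- \frac{1}{3220}\right) = \frac{1}{42} \cdot \frac{1}{43} \left(- \frac{1}{3220}\right) = \frac{1}{1806} \left(- \frac{1}{3220}\right) = - \frac{1}{5815320}$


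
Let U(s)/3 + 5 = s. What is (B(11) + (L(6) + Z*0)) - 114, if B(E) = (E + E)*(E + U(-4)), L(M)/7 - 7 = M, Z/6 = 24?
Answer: -375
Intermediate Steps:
Z = 144 (Z = 6*24 = 144)
L(M) = 49 + 7*M
U(s) = -15 + 3*s
B(E) = 2*E*(-27 + E) (B(E) = (E + E)*(E + (-15 + 3*(-4))) = (2*E)*(E + (-15 - 12)) = (2*E)*(E - 27) = (2*E)*(-27 + E) = 2*E*(-27 + E))
(B(11) + (L(6) + Z*0)) - 114 = (2*11*(-27 + 11) + ((49 + 7*6) + 144*0)) - 114 = (2*11*(-16) + ((49 + 42) + 0)) - 114 = (-352 + (91 + 0)) - 114 = (-352 + 91) - 114 = -261 - 114 = -375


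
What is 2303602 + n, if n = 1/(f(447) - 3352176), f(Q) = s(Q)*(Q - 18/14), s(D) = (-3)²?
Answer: 53989870221497/23437152 ≈ 2.3036e+6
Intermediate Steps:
s(D) = 9
f(Q) = -81/7 + 9*Q (f(Q) = 9*(Q - 18/14) = 9*(Q - 18*1/14) = 9*(Q - 9/7) = 9*(-9/7 + Q) = -81/7 + 9*Q)
n = -7/23437152 (n = 1/((-81/7 + 9*447) - 3352176) = 1/((-81/7 + 4023) - 3352176) = 1/(28080/7 - 3352176) = 1/(-23437152/7) = -7/23437152 ≈ -2.9867e-7)
2303602 + n = 2303602 - 7/23437152 = 53989870221497/23437152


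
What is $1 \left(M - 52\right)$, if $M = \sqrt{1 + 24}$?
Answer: $-47$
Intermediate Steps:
$M = 5$ ($M = \sqrt{25} = 5$)
$1 \left(M - 52\right) = 1 \left(5 - 52\right) = 1 \left(-47\right) = -47$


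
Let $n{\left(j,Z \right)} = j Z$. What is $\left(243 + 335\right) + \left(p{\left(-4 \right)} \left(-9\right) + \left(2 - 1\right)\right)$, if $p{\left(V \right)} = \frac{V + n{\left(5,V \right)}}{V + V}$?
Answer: $552$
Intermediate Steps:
$n{\left(j,Z \right)} = Z j$
$p{\left(V \right)} = 3$ ($p{\left(V \right)} = \frac{V + V 5}{V + V} = \frac{V + 5 V}{2 V} = 6 V \frac{1}{2 V} = 3$)
$\left(243 + 335\right) + \left(p{\left(-4 \right)} \left(-9\right) + \left(2 - 1\right)\right) = \left(243 + 335\right) + \left(3 \left(-9\right) + \left(2 - 1\right)\right) = 578 + \left(-27 + 1\right) = 578 - 26 = 552$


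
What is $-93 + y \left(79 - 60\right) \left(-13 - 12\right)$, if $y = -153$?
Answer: $72582$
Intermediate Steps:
$-93 + y \left(79 - 60\right) \left(-13 - 12\right) = -93 - 153 \left(79 - 60\right) \left(-13 - 12\right) = -93 - 153 \cdot 19 \left(-25\right) = -93 - -72675 = -93 + 72675 = 72582$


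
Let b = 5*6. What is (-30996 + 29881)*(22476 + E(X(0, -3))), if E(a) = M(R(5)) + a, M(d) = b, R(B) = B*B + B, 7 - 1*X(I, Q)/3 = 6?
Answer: -25097535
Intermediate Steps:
X(I, Q) = 3 (X(I, Q) = 21 - 3*6 = 21 - 18 = 3)
R(B) = B + B² (R(B) = B² + B = B + B²)
b = 30
M(d) = 30
E(a) = 30 + a
(-30996 + 29881)*(22476 + E(X(0, -3))) = (-30996 + 29881)*(22476 + (30 + 3)) = -1115*(22476 + 33) = -1115*22509 = -25097535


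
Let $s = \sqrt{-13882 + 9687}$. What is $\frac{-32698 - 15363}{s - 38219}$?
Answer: $\frac{1836843359}{1460696156} + \frac{48061 i \sqrt{4195}}{1460696156} \approx 1.2575 + 0.0021311 i$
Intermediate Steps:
$s = i \sqrt{4195}$ ($s = \sqrt{-4195} = i \sqrt{4195} \approx 64.769 i$)
$\frac{-32698 - 15363}{s - 38219} = \frac{-32698 - 15363}{i \sqrt{4195} - 38219} = - \frac{48061}{-38219 + i \sqrt{4195}}$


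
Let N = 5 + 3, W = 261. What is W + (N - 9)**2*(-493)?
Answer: -232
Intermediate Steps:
N = 8
W + (N - 9)**2*(-493) = 261 + (8 - 9)**2*(-493) = 261 + (-1)**2*(-493) = 261 + 1*(-493) = 261 - 493 = -232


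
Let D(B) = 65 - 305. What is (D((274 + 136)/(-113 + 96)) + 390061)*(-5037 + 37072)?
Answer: 12487915735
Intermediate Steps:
D(B) = -240
(D((274 + 136)/(-113 + 96)) + 390061)*(-5037 + 37072) = (-240 + 390061)*(-5037 + 37072) = 389821*32035 = 12487915735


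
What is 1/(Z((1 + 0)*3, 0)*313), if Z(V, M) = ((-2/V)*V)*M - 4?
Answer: -1/1252 ≈ -0.00079872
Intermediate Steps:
Z(V, M) = -4 - 2*M (Z(V, M) = -2*M - 4 = -4 - 2*M)
1/(Z((1 + 0)*3, 0)*313) = 1/((-4 - 2*0)*313) = 1/((-4 + 0)*313) = 1/(-4*313) = 1/(-1252) = -1/1252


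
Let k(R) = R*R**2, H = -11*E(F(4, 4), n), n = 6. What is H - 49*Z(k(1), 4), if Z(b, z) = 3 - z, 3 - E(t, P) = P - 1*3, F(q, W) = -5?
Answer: 49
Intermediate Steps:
E(t, P) = 6 - P (E(t, P) = 3 - (P - 1*3) = 3 - (P - 3) = 3 - (-3 + P) = 3 + (3 - P) = 6 - P)
H = 0 (H = -11*(6 - 1*6) = -11*(6 - 6) = -11*0 = 0)
k(R) = R**3
H - 49*Z(k(1), 4) = 0 - 49*(3 - 1*4) = 0 - 49*(3 - 4) = 0 - 49*(-1) = 0 + 49 = 49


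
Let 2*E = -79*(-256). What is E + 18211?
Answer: 28323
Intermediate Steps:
E = 10112 (E = (-79*(-256))/2 = (½)*20224 = 10112)
E + 18211 = 10112 + 18211 = 28323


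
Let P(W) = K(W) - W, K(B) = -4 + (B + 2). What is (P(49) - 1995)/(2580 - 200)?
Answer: -1997/2380 ≈ -0.83908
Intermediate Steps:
K(B) = -2 + B (K(B) = -4 + (2 + B) = -2 + B)
P(W) = -2 (P(W) = (-2 + W) - W = -2)
(P(49) - 1995)/(2580 - 200) = (-2 - 1995)/(2580 - 200) = -1997/2380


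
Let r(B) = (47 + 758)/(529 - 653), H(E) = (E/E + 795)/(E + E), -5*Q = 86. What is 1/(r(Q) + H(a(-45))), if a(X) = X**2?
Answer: -251100/1580773 ≈ -0.15885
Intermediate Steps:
Q = -86/5 (Q = -1/5*86 = -86/5 ≈ -17.200)
H(E) = 398/E (H(E) = (1 + 795)/((2*E)) = 796*(1/(2*E)) = 398/E)
r(B) = -805/124 (r(B) = 805/(-124) = 805*(-1/124) = -805/124)
1/(r(Q) + H(a(-45))) = 1/(-805/124 + 398/((-45)**2)) = 1/(-805/124 + 398/2025) = 1/(-1580773/251100) = -251100/1580773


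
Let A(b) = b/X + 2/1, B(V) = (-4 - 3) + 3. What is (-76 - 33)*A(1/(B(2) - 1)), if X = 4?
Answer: -4251/20 ≈ -212.55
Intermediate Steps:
B(V) = -4 (B(V) = -7 + 3 = -4)
A(b) = 2 + b/4 (A(b) = b/4 + 2/1 = b*(¼) + 2*1 = b/4 + 2 = 2 + b/4)
(-76 - 33)*A(1/(B(2) - 1)) = (-76 - 33)*(2 + 1/(4*(-4 - 1))) = -109*(2 + (¼)/(-5)) = -109*(2 + (¼)*(-⅕)) = -109*(2 - 1/20) = -109*39/20 = -4251/20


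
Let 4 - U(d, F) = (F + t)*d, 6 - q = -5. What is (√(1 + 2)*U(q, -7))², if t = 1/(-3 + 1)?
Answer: 89787/4 ≈ 22447.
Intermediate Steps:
q = 11 (q = 6 - 1*(-5) = 6 + 5 = 11)
t = -½ (t = 1/(-2) = -½ ≈ -0.50000)
U(d, F) = 4 - d*(-½ + F) (U(d, F) = 4 - (F - ½)*d = 4 - (-½ + F)*d = 4 - d*(-½ + F))
(√(1 + 2)*U(q, -7))² = (√(1 + 2)*(4 + (½)*11 - 1*(-7)*11))² = (√3*(4 + 11/2 + 77))² = (√3*(173/2))² = (173*√3/2)² = 89787/4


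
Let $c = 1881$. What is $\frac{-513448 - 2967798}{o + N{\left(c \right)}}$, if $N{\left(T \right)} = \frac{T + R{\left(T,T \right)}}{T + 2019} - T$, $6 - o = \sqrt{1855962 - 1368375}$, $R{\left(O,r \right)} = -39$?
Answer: $\frac{2757104882985700}{1278597836749} - \frac{1470826435000 \sqrt{487587}}{1278597836749} \approx 1353.1$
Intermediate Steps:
$o = 6 - \sqrt{487587}$ ($o = 6 - \sqrt{1855962 - 1368375} = 6 - \sqrt{487587} \approx -692.27$)
$N{\left(T \right)} = - T + \frac{-39 + T}{2019 + T}$ ($N{\left(T \right)} = \frac{T - 39}{T + 2019} - T = \frac{-39 + T}{2019 + T} - T = - T + \frac{-39 + T}{2019 + T}$)
$\frac{-513448 - 2967798}{o + N{\left(c \right)}} = \frac{-513448 - 2967798}{\left(6 - \sqrt{487587}\right) + \frac{-39 - 1881^{2} - 3795858}{2019 + 1881}} = - \frac{3481246}{\left(6 - \sqrt{487587}\right) + \frac{-39 - 3538161 - 3795858}{3900}} = - \frac{3481246}{\left(6 - \sqrt{487587}\right) + \frac{1}{3900} \left(-7334058\right)} = - \frac{3481246}{\left(6 - \sqrt{487587}\right) - \frac{1222343}{650}} = - \frac{3481246}{- \frac{1218443}{650} - \sqrt{487587}}$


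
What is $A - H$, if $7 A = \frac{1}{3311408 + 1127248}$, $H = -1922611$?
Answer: $\frac{59736661955713}{31070592} \approx 1.9226 \cdot 10^{6}$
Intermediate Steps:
$A = \frac{1}{31070592}$ ($A = \frac{1}{7 \left(3311408 + 1127248\right)} = \frac{1}{7 \cdot 4438656} = \frac{1}{7} \cdot \frac{1}{4438656} = \frac{1}{31070592} \approx 3.2185 \cdot 10^{-8}$)
$A - H = \frac{1}{31070592} - -1922611 = \frac{1}{31070592} + 1922611 = \frac{59736661955713}{31070592}$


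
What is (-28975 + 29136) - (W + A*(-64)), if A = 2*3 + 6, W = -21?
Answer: 950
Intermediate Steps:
A = 12 (A = 6 + 6 = 12)
(-28975 + 29136) - (W + A*(-64)) = (-28975 + 29136) - (-21 + 12*(-64)) = 161 - (-21 - 768) = 161 - 1*(-789) = 161 + 789 = 950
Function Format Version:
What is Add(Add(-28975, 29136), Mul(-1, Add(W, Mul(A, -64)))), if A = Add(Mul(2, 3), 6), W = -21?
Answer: 950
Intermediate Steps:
A = 12 (A = Add(6, 6) = 12)
Add(Add(-28975, 29136), Mul(-1, Add(W, Mul(A, -64)))) = Add(Add(-28975, 29136), Mul(-1, Add(-21, Mul(12, -64)))) = Add(161, Mul(-1, Add(-21, -768))) = Add(161, Mul(-1, -789)) = Add(161, 789) = 950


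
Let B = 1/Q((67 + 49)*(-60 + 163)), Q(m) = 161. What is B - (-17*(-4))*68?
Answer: -744463/161 ≈ -4624.0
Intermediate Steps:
B = 1/161 ≈ 0.0062112
B - (-17*(-4))*68 = 1/161 - (-17*(-4))*68 = 1/161 - 68*68 = 1/161 - 1*4624 = 1/161 - 4624 = -744463/161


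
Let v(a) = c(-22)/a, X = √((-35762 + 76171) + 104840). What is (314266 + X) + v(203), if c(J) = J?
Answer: 63795976/203 + √145249 ≈ 3.1465e+5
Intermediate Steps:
X = √145249 (X = √(40409 + 104840) = √145249 ≈ 381.12)
v(a) = -22/a
(314266 + X) + v(203) = (314266 + √145249) - 22/203 = 63795976/203 + √145249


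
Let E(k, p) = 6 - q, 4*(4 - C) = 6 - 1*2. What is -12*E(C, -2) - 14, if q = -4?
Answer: -134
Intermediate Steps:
C = 3 (C = 4 - (6 - 1*2)/4 = 4 - (6 - 2)/4 = 4 - ¼*4 = 4 - 1 = 3)
E(k, p) = 10 (E(k, p) = 6 - 1*(-4) = 6 + 4 = 10)
-12*E(C, -2) - 14 = -12*10 - 14 = -120 - 14 = -134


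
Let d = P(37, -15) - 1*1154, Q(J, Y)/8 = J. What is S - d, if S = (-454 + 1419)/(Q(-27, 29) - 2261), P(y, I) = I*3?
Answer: 2968958/2477 ≈ 1198.6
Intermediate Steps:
P(y, I) = 3*I
Q(J, Y) = 8*J
d = -1199 (d = 3*(-15) - 1*1154 = -45 - 1154 = -1199)
S = -965/2477 (S = (-454 + 1419)/(8*(-27) - 2261) = 965/(-216 - 2261) = 965/(-2477) = 965*(-1/2477) = -965/2477 ≈ -0.38958)
S - d = -965/2477 - 1*(-1199) = -965/2477 + 1199 = 2968958/2477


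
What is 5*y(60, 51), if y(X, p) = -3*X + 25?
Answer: -775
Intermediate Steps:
y(X, p) = 25 - 3*X
5*y(60, 51) = 5*(25 - 3*60) = 5*(25 - 180) = 5*(-155) = -775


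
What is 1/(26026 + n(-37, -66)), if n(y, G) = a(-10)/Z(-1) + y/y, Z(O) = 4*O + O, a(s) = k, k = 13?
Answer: 5/130122 ≈ 3.8425e-5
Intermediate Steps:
a(s) = 13
Z(O) = 5*O
n(y, G) = -8/5 (n(y, G) = 13/((5*(-1))) + y/y = 13/(-5) + 1 = 13*(-⅕) + 1 = -13/5 + 1 = -8/5)
1/(26026 + n(-37, -66)) = 1/(26026 - 8/5) = 1/(130122/5) = 5/130122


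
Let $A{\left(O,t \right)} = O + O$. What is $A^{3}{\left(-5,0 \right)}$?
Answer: $-1000$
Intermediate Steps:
$A{\left(O,t \right)} = 2 O$
$A^{3}{\left(-5,0 \right)} = \left(2 \left(-5\right)\right)^{3} = \left(-10\right)^{3} = -1000$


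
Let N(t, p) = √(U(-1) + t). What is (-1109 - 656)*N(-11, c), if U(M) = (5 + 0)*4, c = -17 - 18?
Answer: -5295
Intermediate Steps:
c = -35
U(M) = 20 (U(M) = 5*4 = 20)
N(t, p) = √(20 + t)
(-1109 - 656)*N(-11, c) = (-1109 - 656)*√(20 - 11) = -1765*√9 = -1765*3 = -5295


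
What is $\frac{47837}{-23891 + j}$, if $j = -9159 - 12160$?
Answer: $- \frac{47837}{45210} \approx -1.0581$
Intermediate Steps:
$j = -21319$ ($j = -9159 - 12160 = -21319$)
$\frac{47837}{-23891 + j} = \frac{47837}{-23891 - 21319} = \frac{47837}{-45210} = 47837 \left(- \frac{1}{45210}\right) = - \frac{47837}{45210}$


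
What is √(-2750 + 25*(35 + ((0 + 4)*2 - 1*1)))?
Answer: 10*I*√17 ≈ 41.231*I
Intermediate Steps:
√(-2750 + 25*(35 + ((0 + 4)*2 - 1*1))) = √(-2750 + 25*(35 + (4*2 - 1))) = √(-2750 + 25*(35 + (8 - 1))) = √(-2750 + 25*(35 + 7)) = √(-2750 + 25*42) = √(-2750 + 1050) = √(-1700) = 10*I*√17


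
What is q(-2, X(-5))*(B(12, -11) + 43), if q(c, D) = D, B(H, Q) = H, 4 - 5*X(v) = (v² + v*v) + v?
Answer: -451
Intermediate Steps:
X(v) = ⅘ - 2*v²/5 - v/5 (X(v) = ⅘ - ((v² + v*v) + v)/5 = ⅘ - ((v² + v²) + v)/5 = ⅘ - (2*v² + v)/5 = ⅘ - (v + 2*v²)/5 = ⅘ + (-2*v²/5 - v/5) = ⅘ - 2*v²/5 - v/5)
q(-2, X(-5))*(B(12, -11) + 43) = (⅘ - ⅖*(-5)² - ⅕*(-5))*(12 + 43) = (⅘ - ⅖*25 + 1)*55 = (⅘ - 10 + 1)*55 = -41/5*55 = -451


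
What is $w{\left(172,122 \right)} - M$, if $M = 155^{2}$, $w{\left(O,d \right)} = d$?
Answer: $-23903$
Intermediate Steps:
$M = 24025$
$w{\left(172,122 \right)} - M = 122 - 24025 = -23903$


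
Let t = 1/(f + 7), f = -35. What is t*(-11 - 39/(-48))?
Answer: 163/448 ≈ 0.36384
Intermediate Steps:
t = -1/28 (t = 1/(-35 + 7) = 1/(-28) = -1/28 ≈ -0.035714)
t*(-11 - 39/(-48)) = -(-11 - 39/(-48))/28 = -(-11 - 39*(-1/48))/28 = -(-11 + 13/16)/28 = -1/28*(-163/16) = 163/448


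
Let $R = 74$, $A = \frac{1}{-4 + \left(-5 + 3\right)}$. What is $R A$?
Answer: $- \frac{37}{3} \approx -12.333$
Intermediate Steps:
$A = - \frac{1}{6}$ ($A = \frac{1}{-4 - 2} = \frac{1}{-6} = - \frac{1}{6} \approx -0.16667$)
$R A = 74 \left(- \frac{1}{6}\right) = - \frac{37}{3}$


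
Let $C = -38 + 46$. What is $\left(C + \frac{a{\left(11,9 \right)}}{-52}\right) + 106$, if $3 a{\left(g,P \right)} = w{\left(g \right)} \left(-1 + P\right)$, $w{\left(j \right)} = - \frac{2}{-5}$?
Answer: $\frac{22226}{195} \approx 113.98$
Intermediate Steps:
$C = 8$
$w{\left(j \right)} = \frac{2}{5}$ ($w{\left(j \right)} = - \frac{2 \left(-1\right)}{5} = \left(-1\right) \left(- \frac{2}{5}\right) = \frac{2}{5}$)
$a{\left(g,P \right)} = - \frac{2}{15} + \frac{2 P}{15}$ ($a{\left(g,P \right)} = \frac{\frac{2}{5} \left(-1 + P\right)}{3} = \frac{- \frac{2}{5} + \frac{2 P}{5}}{3} = - \frac{2}{15} + \frac{2 P}{15}$)
$\left(C + \frac{a{\left(11,9 \right)}}{-52}\right) + 106 = \left(8 + \frac{- \frac{2}{15} + \frac{2}{15} \cdot 9}{-52}\right) + 106 = \left(8 + \left(- \frac{2}{15} + \frac{6}{5}\right) \left(- \frac{1}{52}\right)\right) + 106 = \left(8 + \frac{16}{15} \left(- \frac{1}{52}\right)\right) + 106 = \left(8 - \frac{4}{195}\right) + 106 = \frac{1556}{195} + 106 = \frac{22226}{195}$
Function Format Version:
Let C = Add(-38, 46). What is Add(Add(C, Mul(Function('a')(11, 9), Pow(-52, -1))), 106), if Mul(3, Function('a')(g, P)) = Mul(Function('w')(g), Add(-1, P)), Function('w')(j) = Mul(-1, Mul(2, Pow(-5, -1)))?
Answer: Rational(22226, 195) ≈ 113.98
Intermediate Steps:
C = 8
Function('w')(j) = Rational(2, 5) (Function('w')(j) = Mul(-1, Mul(2, Rational(-1, 5))) = Mul(-1, Rational(-2, 5)) = Rational(2, 5))
Function('a')(g, P) = Add(Rational(-2, 15), Mul(Rational(2, 15), P)) (Function('a')(g, P) = Mul(Rational(1, 3), Mul(Rational(2, 5), Add(-1, P))) = Mul(Rational(1, 3), Add(Rational(-2, 5), Mul(Rational(2, 5), P))) = Add(Rational(-2, 15), Mul(Rational(2, 15), P)))
Add(Add(C, Mul(Function('a')(11, 9), Pow(-52, -1))), 106) = Add(Add(8, Mul(Add(Rational(-2, 15), Mul(Rational(2, 15), 9)), Pow(-52, -1))), 106) = Add(Add(8, Mul(Add(Rational(-2, 15), Rational(6, 5)), Rational(-1, 52))), 106) = Add(Add(8, Mul(Rational(16, 15), Rational(-1, 52))), 106) = Add(Add(8, Rational(-4, 195)), 106) = Add(Rational(1556, 195), 106) = Rational(22226, 195)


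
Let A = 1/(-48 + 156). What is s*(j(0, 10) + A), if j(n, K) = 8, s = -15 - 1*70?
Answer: -73525/108 ≈ -680.79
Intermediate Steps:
s = -85 (s = -15 - 70 = -85)
A = 1/108 ≈ 0.0092593
s*(j(0, 10) + A) = -85*(8 + 1/108) = -85*865/108 = -73525/108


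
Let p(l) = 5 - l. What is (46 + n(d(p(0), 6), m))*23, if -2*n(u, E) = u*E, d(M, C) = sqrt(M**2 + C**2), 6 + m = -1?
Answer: 1058 + 161*sqrt(61)/2 ≈ 1686.7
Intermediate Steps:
m = -7 (m = -6 - 1 = -7)
d(M, C) = sqrt(C**2 + M**2)
n(u, E) = -E*u/2 (n(u, E) = -u*E/2 = -E*u/2)
(46 + n(d(p(0), 6), m))*23 = (46 - 1/2*(-7)*sqrt(6**2 + (5 - 1*0)**2))*23 = (46 - 1/2*(-7)*sqrt(36 + (5 + 0)**2))*23 = (46 - 1/2*(-7)*sqrt(36 + 5**2))*23 = (46 - 1/2*(-7)*sqrt(36 + 25))*23 = (46 - 1/2*(-7)*sqrt(61))*23 = (46 + 7*sqrt(61)/2)*23 = 1058 + 161*sqrt(61)/2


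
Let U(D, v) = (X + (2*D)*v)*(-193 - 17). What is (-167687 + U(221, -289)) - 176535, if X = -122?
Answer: 26506378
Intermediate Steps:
U(D, v) = 25620 - 420*D*v (U(D, v) = (-122 + (2*D)*v)*(-193 - 17) = (-122 + 2*D*v)*(-210) = 25620 - 420*D*v)
(-167687 + U(221, -289)) - 176535 = (-167687 + (25620 - 420*221*(-289))) - 176535 = (-167687 + (25620 + 26824980)) - 176535 = (-167687 + 26850600) - 176535 = 26682913 - 176535 = 26506378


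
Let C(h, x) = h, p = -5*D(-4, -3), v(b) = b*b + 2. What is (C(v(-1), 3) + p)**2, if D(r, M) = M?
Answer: 324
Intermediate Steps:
v(b) = 2 + b**2 (v(b) = b**2 + 2 = 2 + b**2)
p = 15 (p = -5*(-3) = 15)
(C(v(-1), 3) + p)**2 = ((2 + (-1)**2) + 15)**2 = ((2 + 1) + 15)**2 = (3 + 15)**2 = 18**2 = 324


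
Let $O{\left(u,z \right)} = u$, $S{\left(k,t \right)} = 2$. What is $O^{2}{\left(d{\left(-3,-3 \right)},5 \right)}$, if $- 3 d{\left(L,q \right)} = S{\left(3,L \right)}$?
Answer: $\frac{4}{9} \approx 0.44444$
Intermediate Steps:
$d{\left(L,q \right)} = - \frac{2}{3}$ ($d{\left(L,q \right)} = \left(- \frac{1}{3}\right) 2 = - \frac{2}{3}$)
$O^{2}{\left(d{\left(-3,-3 \right)},5 \right)} = \left(- \frac{2}{3}\right)^{2} = \frac{4}{9}$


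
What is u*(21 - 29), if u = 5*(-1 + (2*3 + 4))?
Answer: -360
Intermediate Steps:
u = 45 (u = 5*(-1 + (6 + 4)) = 5*(-1 + 10) = 5*9 = 45)
u*(21 - 29) = 45*(21 - 29) = 45*(-8) = -360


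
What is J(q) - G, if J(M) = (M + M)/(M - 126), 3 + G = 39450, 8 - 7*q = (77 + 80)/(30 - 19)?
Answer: -128478833/3257 ≈ -39447.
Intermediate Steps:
q = -69/77 (q = 8/7 - (77 + 80)/(7*(30 - 19)) = 8/7 - 157/(7*11) = 8/7 - 1/7*157/11 = 8/7 - 157/77 = -69/77 ≈ -0.89610)
G = 39447 (G = -3 + 39450 = 39447)
J(M) = 2*M/(-126 + M) (J(M) = (2*M)/(-126 + M) = 2*M/(-126 + M))
J(q) - G = 2*(-69/77)/(-126 - 69/77) - 1*39447 = 2*(-69/77)/(-9771/77) - 39447 = 2*(-69/77)*(-77/9771) - 39447 = 46/3257 - 39447 = -128478833/3257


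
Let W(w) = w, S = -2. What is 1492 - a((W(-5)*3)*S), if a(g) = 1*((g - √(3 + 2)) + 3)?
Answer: 1459 + √5 ≈ 1461.2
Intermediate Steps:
a(g) = 3 + g - √5 (a(g) = 1*((g - √5) + 3) = 1*(3 + g - √5) = 3 + g - √5)
1492 - a((W(-5)*3)*S) = 1492 - (3 - 5*3*(-2) - √5) = 1492 - (3 - 15*(-2) - √5) = 1492 - (3 + 30 - √5) = 1492 - (33 - √5) = 1492 + (-33 + √5) = 1459 + √5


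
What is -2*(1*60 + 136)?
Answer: -392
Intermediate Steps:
-2*(1*60 + 136) = -2*(60 + 136) = -2*196 = -392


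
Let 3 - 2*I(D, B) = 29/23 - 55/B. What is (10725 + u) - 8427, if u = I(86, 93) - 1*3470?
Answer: -5008831/4278 ≈ -1170.8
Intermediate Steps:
I(D, B) = 20/23 + 55/(2*B) (I(D, B) = 3/2 - (29/23 - 55/B)/2 = 3/2 + (-29/46 + 55/(2*B)) = 20/23 + 55/(2*B))
u = -14839675/4278 (u = (5/46)*(253 + 8*93)/93 - 1*3470 = (5/46)*(1/93)*(253 + 744) - 3470 = (5/46)*(1/93)*997 - 3470 = 4985/4278 - 3470 = -14839675/4278 ≈ -3468.8)
(10725 + u) - 8427 = (10725 - 14839675/4278) - 8427 = 31041875/4278 - 8427 = -5008831/4278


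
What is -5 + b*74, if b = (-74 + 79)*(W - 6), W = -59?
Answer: -24055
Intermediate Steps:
b = -325 (b = (-74 + 79)*(-59 - 6) = 5*(-65) = -325)
-5 + b*74 = -5 - 325*74 = -5 - 24050 = -24055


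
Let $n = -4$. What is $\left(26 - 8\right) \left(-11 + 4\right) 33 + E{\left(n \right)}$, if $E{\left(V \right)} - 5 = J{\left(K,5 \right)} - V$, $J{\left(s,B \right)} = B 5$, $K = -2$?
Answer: $-4124$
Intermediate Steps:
$J{\left(s,B \right)} = 5 B$
$E{\left(V \right)} = 30 - V$ ($E{\left(V \right)} = 5 - \left(-25 + V\right) = 30 - V$)
$\left(26 - 8\right) \left(-11 + 4\right) 33 + E{\left(n \right)} = \left(26 - 8\right) \left(-11 + 4\right) 33 + \left(30 - -4\right) = 18 \left(-7\right) 33 + \left(30 + 4\right) = \left(-126\right) 33 + 34 = -4158 + 34 = -4124$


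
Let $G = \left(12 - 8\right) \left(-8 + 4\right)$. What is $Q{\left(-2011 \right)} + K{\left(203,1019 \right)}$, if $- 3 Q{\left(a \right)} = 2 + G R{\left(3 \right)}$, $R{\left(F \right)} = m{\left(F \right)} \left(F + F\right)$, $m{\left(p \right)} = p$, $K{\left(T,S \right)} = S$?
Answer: $\frac{3343}{3} \approx 1114.3$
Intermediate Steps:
$R{\left(F \right)} = 2 F^{2}$ ($R{\left(F \right)} = F \left(F + F\right) = F 2 F = 2 F^{2}$)
$G = -16$ ($G = 4 \left(-4\right) = -16$)
$Q{\left(a \right)} = \frac{286}{3}$ ($Q{\left(a \right)} = - \frac{2 - 16 \cdot 2 \cdot 3^{2}}{3} = - \frac{2 - 16 \cdot 2 \cdot 9}{3} = - \frac{2 - 288}{3} = \left(- \frac{1}{3}\right) \left(-286\right) = \frac{286}{3}$)
$Q{\left(-2011 \right)} + K{\left(203,1019 \right)} = \frac{286}{3} + 1019 = \frac{3343}{3}$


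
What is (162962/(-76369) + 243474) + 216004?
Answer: 35089712420/76369 ≈ 4.5948e+5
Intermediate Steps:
(162962/(-76369) + 243474) + 216004 = (162962*(-1/76369) + 243474) + 216004 = (-162962/76369 + 243474) + 216004 = 18593702944/76369 + 216004 = 35089712420/76369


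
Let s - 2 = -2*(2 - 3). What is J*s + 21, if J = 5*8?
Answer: 181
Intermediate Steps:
s = 4 (s = 2 - 2*(2 - 3) = 2 - 2*(-1) = 2 + 2 = 4)
J = 40
J*s + 21 = 40*4 + 21 = 160 + 21 = 181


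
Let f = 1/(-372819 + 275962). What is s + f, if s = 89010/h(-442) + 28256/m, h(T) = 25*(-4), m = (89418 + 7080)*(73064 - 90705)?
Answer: -733806144701294663/824408631059130 ≈ -890.10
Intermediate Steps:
m = -1702321218 (m = 96498*(-17641) = -1702321218)
f = -1/96857 (f = 1/(-96857) = -1/96857 ≈ -1.0324e-5)
h(T) = -100
s = -7576180721989/8511606090 (s = 89010/(-100) + 28256/(-1702321218) = 89010*(-1/100) + 28256*(-1/1702321218) = -8901/10 - 14128/851160609 = -7576180721989/8511606090 ≈ -890.10)
s + f = -7576180721989/8511606090 - 1/96857 = -733806144701294663/824408631059130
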